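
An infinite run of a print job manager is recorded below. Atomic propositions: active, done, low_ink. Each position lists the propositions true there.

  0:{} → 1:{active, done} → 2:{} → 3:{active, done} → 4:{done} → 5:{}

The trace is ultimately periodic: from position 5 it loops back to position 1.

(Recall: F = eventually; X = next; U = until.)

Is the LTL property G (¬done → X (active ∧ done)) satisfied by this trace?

Holds

¬done → X (active ∧ done) holds at every position 0..5, and those are all positions ever visited, so G (¬done → X (active ∧ done)) holds.
Positions where ¬done holds: 0, 2, 5.
Check X (active ∧ done) at each: 0→ok, 2→ok, 5→ok.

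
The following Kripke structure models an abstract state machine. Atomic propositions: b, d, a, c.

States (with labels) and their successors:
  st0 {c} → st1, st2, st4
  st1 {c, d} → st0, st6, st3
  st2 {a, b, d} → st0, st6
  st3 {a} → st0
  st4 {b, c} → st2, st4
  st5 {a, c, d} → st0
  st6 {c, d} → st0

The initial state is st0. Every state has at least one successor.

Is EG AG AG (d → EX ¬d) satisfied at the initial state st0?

Yes

States satisfying AG AG (d → EX ¬d): {st0, st1, st2, st3, st4, st5, st6}.
States satisfying EG AG AG (d → EX ¬d): {st0, st1, st2, st3, st4, st5, st6}.
st0 ∈ Sat(EG AG AG (d → EX ¬d)).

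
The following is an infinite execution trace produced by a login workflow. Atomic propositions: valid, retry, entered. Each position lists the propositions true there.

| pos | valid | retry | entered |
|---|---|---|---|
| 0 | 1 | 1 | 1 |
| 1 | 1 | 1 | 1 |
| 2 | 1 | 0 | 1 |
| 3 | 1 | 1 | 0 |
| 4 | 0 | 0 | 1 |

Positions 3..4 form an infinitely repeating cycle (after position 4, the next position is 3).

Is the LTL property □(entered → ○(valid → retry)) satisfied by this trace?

Violated

entered → ○(valid → retry) must hold at every position from 0 onward. It fails at position 1, so □(entered → ○(valid → retry)) is false.
Positions where entered holds: 0, 1, 2, 4.
Check ○(valid → retry) at each: 0→ok, 1→fails, 2→ok, 4→ok.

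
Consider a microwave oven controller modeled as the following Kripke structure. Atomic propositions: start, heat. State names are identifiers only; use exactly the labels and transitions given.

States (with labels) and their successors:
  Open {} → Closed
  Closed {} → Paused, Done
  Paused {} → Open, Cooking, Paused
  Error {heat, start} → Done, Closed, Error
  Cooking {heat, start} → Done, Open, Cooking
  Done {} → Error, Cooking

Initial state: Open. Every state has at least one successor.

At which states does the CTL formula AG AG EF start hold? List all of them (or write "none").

States satisfying AG EF start: {Open, Closed, Paused, Error, Cooking, Done}.
States satisfying AG AG EF start: {Open, Closed, Paused, Error, Cooking, Done}.

{Open, Closed, Paused, Error, Cooking, Done}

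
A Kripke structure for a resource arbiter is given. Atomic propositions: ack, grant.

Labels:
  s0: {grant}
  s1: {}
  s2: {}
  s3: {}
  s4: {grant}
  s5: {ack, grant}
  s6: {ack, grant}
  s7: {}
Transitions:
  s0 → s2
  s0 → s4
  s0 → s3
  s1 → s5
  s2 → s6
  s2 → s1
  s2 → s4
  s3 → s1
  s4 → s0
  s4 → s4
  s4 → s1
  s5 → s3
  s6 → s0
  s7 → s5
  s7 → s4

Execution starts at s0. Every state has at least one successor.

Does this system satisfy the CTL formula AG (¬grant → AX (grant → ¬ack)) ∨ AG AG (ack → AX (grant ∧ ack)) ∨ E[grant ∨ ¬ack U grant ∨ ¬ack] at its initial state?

Satisfied

States satisfying ¬grant → AX (grant → ¬ack): {s0, s3, s4, s5, s6}.
States satisfying AG (¬grant → AX (grant → ¬ack)): ∅.
States satisfying AG (ack → AX (grant ∧ ack)): ∅.
States satisfying AG AG (ack → AX (grant ∧ ack)): ∅.
States satisfying grant ∨ ¬ack: {s0, s1, s2, s3, s4, s5, s6, s7}.
States satisfying E[grant ∨ ¬ack U grant ∨ ¬ack]: {s0, s1, s2, s3, s4, s5, s6, s7}.
States satisfying AG (¬grant → AX (grant → ¬ack)) ∨ AG AG (ack → AX (grant ∧ ack)) ∨ E[grant ∨ ¬ack U grant ∨ ¬ack]: {s0, s1, s2, s3, s4, s5, s6, s7}.
s0 ∈ Sat(AG (¬grant → AX (grant → ¬ack)) ∨ AG AG (ack → AX (grant ∧ ack)) ∨ E[grant ∨ ¬ack U grant ∨ ¬ack]).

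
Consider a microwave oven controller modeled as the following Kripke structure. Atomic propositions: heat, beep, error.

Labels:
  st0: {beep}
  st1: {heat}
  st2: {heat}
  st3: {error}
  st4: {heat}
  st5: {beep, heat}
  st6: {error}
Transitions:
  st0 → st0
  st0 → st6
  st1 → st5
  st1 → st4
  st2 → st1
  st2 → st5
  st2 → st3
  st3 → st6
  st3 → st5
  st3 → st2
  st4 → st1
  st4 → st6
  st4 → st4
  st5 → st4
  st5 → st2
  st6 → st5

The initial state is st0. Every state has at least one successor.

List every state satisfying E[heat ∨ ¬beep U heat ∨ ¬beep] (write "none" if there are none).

States satisfying heat ∨ ¬beep: {st1, st2, st3, st4, st5, st6}.
States satisfying E[heat ∨ ¬beep U heat ∨ ¬beep]: {st1, st2, st3, st4, st5, st6}.

{st1, st2, st3, st4, st5, st6}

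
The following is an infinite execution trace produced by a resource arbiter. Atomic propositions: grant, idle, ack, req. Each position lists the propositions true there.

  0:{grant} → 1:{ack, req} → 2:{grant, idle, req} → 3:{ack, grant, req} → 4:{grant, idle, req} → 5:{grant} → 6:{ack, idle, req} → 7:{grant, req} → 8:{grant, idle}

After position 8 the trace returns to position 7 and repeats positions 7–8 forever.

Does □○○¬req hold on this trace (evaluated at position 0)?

○○¬req must hold at every position from 0 onward. It fails at position 0, so □○○¬req is false.

No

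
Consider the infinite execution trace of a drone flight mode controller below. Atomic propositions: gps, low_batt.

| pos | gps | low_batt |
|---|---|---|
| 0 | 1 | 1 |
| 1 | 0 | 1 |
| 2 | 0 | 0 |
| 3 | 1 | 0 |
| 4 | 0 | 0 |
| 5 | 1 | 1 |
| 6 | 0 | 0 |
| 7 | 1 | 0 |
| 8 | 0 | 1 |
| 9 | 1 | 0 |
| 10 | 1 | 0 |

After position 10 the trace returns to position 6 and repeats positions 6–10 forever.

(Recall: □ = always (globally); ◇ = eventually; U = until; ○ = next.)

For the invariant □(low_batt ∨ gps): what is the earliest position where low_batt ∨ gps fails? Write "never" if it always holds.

2

Check low_batt ∨ gps at each position in order: 0 ✓, 1 ✓.
At position 2 the labels are {}, so low_batt ∨ gps is false there. This is the first violation.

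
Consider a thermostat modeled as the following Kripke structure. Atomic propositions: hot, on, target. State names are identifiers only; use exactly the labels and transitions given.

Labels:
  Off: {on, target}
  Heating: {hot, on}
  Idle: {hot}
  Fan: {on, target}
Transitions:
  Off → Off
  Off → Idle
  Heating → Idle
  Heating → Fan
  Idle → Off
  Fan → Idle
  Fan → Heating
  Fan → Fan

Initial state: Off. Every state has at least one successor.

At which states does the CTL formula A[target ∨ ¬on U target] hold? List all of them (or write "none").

States satisfying target ∨ ¬on: {Off, Idle, Fan}.
States satisfying target: {Off, Fan}.
States satisfying A[target ∨ ¬on U target]: {Off, Idle, Fan}.

{Off, Idle, Fan}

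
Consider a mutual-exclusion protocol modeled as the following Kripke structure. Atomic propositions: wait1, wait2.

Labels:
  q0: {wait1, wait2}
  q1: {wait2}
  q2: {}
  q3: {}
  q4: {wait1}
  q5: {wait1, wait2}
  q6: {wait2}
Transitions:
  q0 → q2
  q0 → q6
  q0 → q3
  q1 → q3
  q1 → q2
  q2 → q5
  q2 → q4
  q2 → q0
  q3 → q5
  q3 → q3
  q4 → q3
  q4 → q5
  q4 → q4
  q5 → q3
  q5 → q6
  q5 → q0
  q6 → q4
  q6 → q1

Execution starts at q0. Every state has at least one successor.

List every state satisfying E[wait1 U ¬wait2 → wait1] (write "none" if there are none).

States satisfying wait1: {q0, q4, q5}.
States satisfying ¬wait2 → wait1: {q0, q1, q4, q5, q6}.
States satisfying E[wait1 U ¬wait2 → wait1]: {q0, q1, q4, q5, q6}.

{q0, q1, q4, q5, q6}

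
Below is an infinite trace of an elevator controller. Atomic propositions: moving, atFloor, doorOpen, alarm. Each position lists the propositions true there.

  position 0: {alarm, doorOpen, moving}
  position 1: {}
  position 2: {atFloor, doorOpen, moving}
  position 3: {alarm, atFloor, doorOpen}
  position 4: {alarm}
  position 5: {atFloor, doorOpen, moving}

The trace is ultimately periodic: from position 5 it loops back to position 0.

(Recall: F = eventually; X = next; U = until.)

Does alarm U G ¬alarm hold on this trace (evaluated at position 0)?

Does not hold

Walking from position 0: at position 1, G ¬alarm has not yet held and alarm fails, so alarm U G ¬alarm is false.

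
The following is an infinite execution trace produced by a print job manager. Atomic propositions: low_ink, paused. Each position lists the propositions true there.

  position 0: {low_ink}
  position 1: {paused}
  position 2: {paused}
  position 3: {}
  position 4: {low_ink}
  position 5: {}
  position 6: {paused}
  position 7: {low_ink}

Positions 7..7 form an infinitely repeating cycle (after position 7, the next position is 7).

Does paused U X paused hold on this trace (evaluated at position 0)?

Yes

Walking from position 0: X paused first holds at position 0, and paused holds at every earlier position along the way, so paused U X paused holds.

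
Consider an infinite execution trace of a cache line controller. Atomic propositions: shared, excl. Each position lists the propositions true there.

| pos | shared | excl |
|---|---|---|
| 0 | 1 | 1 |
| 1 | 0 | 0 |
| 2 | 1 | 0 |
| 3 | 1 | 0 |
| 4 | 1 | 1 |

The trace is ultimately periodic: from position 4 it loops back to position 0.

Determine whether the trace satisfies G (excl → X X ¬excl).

excl → X X ¬excl holds at every position 0..4, and those are all positions ever visited, so G (excl → X X ¬excl) holds.
Positions where excl holds: 0, 4.
Check X X ¬excl at each: 0→ok, 4→ok.

Yes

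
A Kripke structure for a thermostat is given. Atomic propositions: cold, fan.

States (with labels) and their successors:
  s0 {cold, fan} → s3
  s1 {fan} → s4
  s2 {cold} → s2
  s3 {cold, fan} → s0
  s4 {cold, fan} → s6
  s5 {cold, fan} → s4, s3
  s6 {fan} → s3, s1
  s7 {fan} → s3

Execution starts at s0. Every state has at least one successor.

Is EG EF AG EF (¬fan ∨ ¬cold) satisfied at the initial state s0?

States satisfying EF AG EF (¬fan ∨ ¬cold): {s2}.
States satisfying EG EF AG EF (¬fan ∨ ¬cold): {s2}.
No suitable path/successor from s0 witnesses the formula.
s0 ∉ Sat(EG EF AG EF (¬fan ∨ ¬cold)).

Violated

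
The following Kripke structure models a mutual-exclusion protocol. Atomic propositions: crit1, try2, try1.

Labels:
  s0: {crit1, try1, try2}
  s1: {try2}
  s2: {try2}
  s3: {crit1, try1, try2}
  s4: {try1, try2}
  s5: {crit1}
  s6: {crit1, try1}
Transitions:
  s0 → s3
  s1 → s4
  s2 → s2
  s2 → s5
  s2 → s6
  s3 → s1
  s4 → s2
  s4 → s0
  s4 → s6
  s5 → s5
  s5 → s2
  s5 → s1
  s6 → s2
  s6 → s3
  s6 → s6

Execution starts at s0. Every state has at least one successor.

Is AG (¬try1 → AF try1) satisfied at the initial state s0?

Does not hold

States satisfying ¬try1 → AF try1: {s0, s1, s3, s4, s6}.
States satisfying AG (¬try1 → AF try1): ∅.
s2 is reachable from s0 and violates ¬try1 → AF try1, so AG fails at s0.
s0 ∉ Sat(AG (¬try1 → AF try1)).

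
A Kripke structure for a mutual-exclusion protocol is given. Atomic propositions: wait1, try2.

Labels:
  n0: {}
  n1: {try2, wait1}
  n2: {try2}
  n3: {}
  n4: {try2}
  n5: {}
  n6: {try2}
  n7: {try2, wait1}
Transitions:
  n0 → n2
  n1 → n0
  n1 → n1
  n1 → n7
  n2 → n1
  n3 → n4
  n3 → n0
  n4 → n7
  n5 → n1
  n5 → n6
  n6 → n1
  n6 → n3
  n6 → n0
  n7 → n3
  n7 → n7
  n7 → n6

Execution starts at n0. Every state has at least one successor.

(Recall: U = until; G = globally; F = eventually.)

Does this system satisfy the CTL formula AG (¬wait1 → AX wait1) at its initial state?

States satisfying ¬wait1 → AX wait1: {n1, n2, n4, n7}.
States satisfying AG (¬wait1 → AX wait1): ∅.
n0 is reachable from n0 and violates ¬wait1 → AX wait1, so AG fails at n0.
n0 ∉ Sat(AG (¬wait1 → AX wait1)).

Violated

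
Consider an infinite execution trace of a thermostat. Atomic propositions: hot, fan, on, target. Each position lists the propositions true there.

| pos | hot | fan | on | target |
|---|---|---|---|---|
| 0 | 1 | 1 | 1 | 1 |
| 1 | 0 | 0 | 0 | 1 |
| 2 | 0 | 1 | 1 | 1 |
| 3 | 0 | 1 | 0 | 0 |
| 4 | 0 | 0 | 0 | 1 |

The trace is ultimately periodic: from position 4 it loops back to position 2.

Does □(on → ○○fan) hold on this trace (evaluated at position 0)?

on → ○○fan must hold at every position from 0 onward. It fails at position 2, so □(on → ○○fan) is false.
Positions where on holds: 0, 2.
Check ○○fan at each: 0→ok, 2→fails.

Does not hold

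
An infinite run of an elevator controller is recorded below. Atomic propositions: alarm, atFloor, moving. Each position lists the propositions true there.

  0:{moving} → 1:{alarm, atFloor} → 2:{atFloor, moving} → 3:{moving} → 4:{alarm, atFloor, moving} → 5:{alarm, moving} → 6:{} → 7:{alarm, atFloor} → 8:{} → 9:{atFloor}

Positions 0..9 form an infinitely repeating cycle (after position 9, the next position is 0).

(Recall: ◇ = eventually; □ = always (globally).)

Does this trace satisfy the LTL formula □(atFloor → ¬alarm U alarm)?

atFloor → ¬alarm U alarm holds at every position 0..9, and those are all positions ever visited, so □(atFloor → ¬alarm U alarm) holds.
Positions where atFloor holds: 1, 2, 4, 7, 9.
Check ¬alarm U alarm at each: 1→ok, 2→ok, 4→ok, 7→ok, 9→ok.

Yes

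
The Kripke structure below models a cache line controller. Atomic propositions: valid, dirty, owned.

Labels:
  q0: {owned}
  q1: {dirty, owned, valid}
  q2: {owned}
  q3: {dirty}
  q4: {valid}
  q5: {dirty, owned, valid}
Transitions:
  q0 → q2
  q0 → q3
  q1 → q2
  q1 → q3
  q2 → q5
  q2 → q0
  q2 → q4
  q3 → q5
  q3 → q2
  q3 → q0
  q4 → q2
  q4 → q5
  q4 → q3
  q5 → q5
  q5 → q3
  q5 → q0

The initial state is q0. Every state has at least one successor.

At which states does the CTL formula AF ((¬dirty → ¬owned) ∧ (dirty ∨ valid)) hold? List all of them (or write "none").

States satisfying (¬dirty → ¬owned) ∧ (dirty ∨ valid): {q1, q3, q4, q5}.
States satisfying AF ((¬dirty → ¬owned) ∧ (dirty ∨ valid)): {q1, q3, q4, q5}.

{q1, q3, q4, q5}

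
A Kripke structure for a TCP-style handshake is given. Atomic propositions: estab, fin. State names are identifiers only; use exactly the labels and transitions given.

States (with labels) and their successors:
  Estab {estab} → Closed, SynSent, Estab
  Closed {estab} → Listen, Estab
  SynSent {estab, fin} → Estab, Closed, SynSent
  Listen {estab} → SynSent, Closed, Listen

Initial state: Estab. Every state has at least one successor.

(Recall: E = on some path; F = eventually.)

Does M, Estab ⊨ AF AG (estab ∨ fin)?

Holds

States satisfying AG (estab ∨ fin): {Estab, Closed, SynSent, Listen}.
States satisfying AF AG (estab ∨ fin): {Estab, Closed, SynSent, Listen}.
Estab ∈ Sat(AF AG (estab ∨ fin)).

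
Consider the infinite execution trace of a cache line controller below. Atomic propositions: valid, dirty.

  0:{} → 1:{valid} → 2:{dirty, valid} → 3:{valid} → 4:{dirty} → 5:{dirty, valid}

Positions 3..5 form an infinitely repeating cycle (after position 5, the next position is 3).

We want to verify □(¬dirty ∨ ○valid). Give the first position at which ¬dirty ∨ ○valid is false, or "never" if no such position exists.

¬dirty ∨ ○valid holds at every position 0..5, and those are all the positions the trace ever visits, so the invariant □(¬dirty ∨ ○valid) is never violated.

never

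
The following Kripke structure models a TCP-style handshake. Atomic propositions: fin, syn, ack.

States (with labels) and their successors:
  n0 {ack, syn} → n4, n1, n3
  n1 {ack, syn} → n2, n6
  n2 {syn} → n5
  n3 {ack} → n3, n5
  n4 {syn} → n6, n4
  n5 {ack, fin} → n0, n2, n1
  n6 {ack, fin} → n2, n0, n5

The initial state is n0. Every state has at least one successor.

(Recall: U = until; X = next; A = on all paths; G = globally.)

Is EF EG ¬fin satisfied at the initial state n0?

Satisfied

States satisfying EG ¬fin: {n0, n3, n4}.
States satisfying EF EG ¬fin: {n0, n1, n2, n3, n4, n5, n6}.
Some path from n0 reaches a state where EG ¬fin holds.
n0 ∈ Sat(EF EG ¬fin).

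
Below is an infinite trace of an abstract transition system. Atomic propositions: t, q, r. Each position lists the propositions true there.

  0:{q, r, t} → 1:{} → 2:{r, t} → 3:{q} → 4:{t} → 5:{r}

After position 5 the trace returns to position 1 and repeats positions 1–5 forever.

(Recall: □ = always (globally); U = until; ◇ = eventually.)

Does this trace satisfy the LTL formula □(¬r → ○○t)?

¬r → ○○t must hold at every position from 0 onward. It fails at position 1, so □(¬r → ○○t) is false.
Positions where ¬r holds: 1, 3, 4.
Check ○○t at each: 1→fails, 3→fails, 4→fails.

Violated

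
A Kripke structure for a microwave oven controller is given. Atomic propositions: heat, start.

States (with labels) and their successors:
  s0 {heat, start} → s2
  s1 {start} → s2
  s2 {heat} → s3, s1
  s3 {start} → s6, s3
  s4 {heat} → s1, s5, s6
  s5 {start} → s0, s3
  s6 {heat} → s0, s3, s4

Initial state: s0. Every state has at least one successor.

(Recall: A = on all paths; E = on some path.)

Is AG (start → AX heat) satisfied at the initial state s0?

Does not hold

States satisfying start → AX heat: {s0, s1, s2, s4, s6}.
States satisfying AG (start → AX heat): ∅.
s3 is reachable from s0 and violates start → AX heat, so AG fails at s0.
s0 ∉ Sat(AG (start → AX heat)).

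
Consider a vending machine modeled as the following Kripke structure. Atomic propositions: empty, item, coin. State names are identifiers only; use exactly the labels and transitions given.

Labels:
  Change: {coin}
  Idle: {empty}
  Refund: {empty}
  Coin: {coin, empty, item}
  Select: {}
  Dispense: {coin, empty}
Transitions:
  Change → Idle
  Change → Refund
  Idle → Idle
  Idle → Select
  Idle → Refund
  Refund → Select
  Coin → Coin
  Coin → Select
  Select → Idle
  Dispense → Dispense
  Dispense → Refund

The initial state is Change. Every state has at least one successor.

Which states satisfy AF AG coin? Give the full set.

none

States satisfying AG coin: ∅.
States satisfying AF AG coin: ∅.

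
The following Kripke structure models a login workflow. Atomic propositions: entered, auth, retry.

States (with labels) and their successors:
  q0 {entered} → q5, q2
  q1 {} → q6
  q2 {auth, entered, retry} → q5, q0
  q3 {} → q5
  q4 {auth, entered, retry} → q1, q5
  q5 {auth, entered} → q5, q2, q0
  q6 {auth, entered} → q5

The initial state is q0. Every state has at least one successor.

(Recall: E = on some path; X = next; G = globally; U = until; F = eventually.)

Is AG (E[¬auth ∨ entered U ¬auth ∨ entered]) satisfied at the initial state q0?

Yes

States satisfying E[¬auth ∨ entered U ¬auth ∨ entered]: {q0, q1, q2, q3, q4, q5, q6}.
States satisfying AG (E[¬auth ∨ entered U ¬auth ∨ entered]): {q0, q1, q2, q3, q4, q5, q6}.
Every state reachable from q0 satisfies E[¬auth ∨ entered U ¬auth ∨ entered].
q0 ∈ Sat(AG (E[¬auth ∨ entered U ¬auth ∨ entered])).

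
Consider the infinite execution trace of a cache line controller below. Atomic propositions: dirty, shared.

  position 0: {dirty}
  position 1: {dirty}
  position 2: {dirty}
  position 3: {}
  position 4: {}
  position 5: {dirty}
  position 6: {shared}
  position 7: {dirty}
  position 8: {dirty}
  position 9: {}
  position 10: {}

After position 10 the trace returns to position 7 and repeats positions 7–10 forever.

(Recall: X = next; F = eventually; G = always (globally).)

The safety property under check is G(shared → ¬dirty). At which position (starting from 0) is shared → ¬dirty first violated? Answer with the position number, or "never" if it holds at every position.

never

shared → ¬dirty holds at every position 0..10, and those are all the positions the trace ever visits, so the invariant G(shared → ¬dirty) is never violated.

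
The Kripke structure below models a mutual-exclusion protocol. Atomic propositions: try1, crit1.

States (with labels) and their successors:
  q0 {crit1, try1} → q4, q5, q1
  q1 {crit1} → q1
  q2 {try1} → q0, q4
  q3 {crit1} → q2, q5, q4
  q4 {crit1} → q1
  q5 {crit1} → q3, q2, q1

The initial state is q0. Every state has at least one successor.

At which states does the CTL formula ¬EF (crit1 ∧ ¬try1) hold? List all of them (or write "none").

States satisfying crit1 ∧ ¬try1: {q1, q3, q4, q5}.
States satisfying EF (crit1 ∧ ¬try1): {q0, q1, q2, q3, q4, q5}.
States satisfying ¬EF (crit1 ∧ ¬try1): ∅.

none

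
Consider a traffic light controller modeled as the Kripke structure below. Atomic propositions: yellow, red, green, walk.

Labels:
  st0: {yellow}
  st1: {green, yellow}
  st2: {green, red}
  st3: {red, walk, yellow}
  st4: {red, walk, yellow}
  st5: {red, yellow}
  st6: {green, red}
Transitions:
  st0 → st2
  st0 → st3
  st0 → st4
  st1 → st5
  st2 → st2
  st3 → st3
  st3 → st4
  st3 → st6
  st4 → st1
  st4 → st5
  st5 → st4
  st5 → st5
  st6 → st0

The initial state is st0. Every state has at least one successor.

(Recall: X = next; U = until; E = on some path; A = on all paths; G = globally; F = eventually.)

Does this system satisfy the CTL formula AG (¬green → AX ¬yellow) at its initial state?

States satisfying ¬green → AX ¬yellow: {st1, st2, st6}.
States satisfying AG (¬green → AX ¬yellow): {st2}.
st0 is reachable from st0 and violates ¬green → AX ¬yellow, so AG fails at st0.
st0 ∉ Sat(AG (¬green → AX ¬yellow)).

No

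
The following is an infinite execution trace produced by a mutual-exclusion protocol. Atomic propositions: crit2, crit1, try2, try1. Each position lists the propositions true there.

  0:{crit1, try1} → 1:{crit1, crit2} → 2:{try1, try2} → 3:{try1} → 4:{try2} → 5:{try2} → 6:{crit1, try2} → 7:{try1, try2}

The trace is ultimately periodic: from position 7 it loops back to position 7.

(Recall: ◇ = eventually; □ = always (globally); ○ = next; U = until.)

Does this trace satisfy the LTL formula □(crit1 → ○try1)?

Violated

crit1 → ○try1 must hold at every position from 0 onward. It fails at position 0, so □(crit1 → ○try1) is false.
Positions where crit1 holds: 0, 1, 6.
Check ○try1 at each: 0→fails, 1→ok, 6→ok.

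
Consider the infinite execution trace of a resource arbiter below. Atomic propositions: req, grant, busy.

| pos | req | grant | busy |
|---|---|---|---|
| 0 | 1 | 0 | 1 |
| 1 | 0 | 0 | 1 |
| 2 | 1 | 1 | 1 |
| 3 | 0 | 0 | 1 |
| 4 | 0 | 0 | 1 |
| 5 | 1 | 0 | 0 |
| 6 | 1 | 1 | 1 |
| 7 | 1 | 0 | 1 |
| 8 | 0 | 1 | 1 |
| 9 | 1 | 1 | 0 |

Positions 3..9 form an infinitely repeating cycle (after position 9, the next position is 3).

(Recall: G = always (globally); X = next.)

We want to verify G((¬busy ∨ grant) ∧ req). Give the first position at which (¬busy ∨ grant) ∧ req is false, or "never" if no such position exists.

0

At position 0 the labels are {busy, req}, so (¬busy ∨ grant) ∧ req is false there. This is the first violation.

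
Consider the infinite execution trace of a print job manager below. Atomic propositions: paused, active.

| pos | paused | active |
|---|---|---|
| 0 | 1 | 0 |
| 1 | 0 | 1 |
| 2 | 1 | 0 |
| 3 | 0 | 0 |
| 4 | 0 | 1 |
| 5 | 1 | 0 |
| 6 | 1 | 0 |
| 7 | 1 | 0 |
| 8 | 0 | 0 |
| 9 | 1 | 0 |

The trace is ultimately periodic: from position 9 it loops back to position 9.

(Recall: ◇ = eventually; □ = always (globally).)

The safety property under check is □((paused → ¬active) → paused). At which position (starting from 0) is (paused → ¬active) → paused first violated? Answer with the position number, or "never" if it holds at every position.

1

Check (paused → ¬active) → paused at each position in order: 0 ✓.
At position 1 the labels are {active}, so (paused → ¬active) → paused is false there. This is the first violation.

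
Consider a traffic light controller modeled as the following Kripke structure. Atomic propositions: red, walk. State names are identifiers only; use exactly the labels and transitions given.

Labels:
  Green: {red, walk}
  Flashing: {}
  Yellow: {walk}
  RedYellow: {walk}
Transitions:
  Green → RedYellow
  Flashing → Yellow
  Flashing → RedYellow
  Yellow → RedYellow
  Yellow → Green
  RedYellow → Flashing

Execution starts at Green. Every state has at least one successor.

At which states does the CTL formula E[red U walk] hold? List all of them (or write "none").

States satisfying red: {Green}.
States satisfying walk: {Green, Yellow, RedYellow}.
States satisfying E[red U walk]: {Green, Yellow, RedYellow}.

{Green, Yellow, RedYellow}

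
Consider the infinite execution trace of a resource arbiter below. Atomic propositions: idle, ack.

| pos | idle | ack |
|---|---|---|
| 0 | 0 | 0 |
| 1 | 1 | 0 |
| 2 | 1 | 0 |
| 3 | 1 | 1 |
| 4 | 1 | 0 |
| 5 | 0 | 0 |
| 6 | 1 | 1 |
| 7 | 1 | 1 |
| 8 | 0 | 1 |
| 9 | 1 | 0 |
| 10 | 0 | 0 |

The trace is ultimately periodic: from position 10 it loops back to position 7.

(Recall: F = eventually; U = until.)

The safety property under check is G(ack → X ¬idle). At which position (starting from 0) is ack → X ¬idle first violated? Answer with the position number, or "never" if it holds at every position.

3

Check ack → X ¬idle at each position in order: 0 ✓, 1 ✓, 2 ✓.
At position 3 the labels are {ack, idle} and the next position 4 has {idle}, so ack → X ¬idle is false there. This is the first violation.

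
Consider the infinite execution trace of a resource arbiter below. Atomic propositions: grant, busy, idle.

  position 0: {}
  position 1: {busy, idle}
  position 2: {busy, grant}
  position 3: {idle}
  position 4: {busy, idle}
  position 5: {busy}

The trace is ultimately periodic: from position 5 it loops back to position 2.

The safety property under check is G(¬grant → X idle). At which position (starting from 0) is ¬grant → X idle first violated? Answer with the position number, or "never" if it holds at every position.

1

Check ¬grant → X idle at each position in order: 0 ✓.
At position 1 the labels are {busy, idle} and the next position 2 has {busy, grant}, so ¬grant → X idle is false there. This is the first violation.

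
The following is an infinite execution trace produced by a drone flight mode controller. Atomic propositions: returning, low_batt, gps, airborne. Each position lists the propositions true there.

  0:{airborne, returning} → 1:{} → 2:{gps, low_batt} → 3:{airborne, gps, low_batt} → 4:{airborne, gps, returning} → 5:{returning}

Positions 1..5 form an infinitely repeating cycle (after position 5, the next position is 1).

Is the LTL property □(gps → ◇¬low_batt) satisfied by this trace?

Yes

gps → ◇¬low_batt holds at every position 0..5, and those are all positions ever visited, so □(gps → ◇¬low_batt) holds.
Positions where gps holds: 2, 3, 4.
Check ◇¬low_batt at each: 2→ok, 3→ok, 4→ok.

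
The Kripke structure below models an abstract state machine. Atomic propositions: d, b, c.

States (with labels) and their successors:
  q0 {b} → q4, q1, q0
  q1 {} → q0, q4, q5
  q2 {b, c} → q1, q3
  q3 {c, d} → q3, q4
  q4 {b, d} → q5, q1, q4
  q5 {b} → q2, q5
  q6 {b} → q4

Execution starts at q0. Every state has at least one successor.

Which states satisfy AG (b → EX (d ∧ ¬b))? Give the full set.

none

States satisfying b → EX (d ∧ ¬b): {q1, q2, q3}.
States satisfying AG (b → EX (d ∧ ¬b)): ∅.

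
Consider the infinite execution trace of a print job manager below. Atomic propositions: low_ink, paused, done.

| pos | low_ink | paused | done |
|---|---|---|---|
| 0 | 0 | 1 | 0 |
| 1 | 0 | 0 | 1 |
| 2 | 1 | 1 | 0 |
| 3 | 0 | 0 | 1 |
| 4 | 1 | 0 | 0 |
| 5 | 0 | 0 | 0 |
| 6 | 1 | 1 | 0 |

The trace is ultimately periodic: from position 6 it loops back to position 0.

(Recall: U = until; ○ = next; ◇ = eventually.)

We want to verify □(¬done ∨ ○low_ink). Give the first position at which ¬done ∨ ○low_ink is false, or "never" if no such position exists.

¬done ∨ ○low_ink holds at every position 0..6, and those are all the positions the trace ever visits, so the invariant □(¬done ∨ ○low_ink) is never violated.

never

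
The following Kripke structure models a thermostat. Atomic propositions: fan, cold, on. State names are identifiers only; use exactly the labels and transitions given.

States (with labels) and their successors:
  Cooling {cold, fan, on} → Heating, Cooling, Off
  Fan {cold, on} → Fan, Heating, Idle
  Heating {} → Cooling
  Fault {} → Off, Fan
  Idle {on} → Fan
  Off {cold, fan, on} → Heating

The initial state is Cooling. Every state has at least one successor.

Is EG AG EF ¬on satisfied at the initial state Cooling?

Yes

States satisfying AG EF ¬on: {Cooling, Fan, Heating, Fault, Idle, Off}.
States satisfying EG AG EF ¬on: {Cooling, Fan, Heating, Fault, Idle, Off}.
Cooling ∈ Sat(EG AG EF ¬on).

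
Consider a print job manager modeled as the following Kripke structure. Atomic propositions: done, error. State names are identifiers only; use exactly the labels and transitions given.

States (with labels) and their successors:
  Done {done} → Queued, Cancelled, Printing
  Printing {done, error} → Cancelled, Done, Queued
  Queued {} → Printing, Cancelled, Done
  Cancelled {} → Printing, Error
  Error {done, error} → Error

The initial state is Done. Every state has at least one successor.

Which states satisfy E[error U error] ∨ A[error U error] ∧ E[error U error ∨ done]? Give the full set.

{Printing, Error}

States satisfying error: {Printing, Error}.
States satisfying E[error U error]: {Printing, Error}.
States satisfying A[error U error]: {Printing, Error}.
States satisfying error ∨ done: {Done, Printing, Error}.
States satisfying E[error U error ∨ done]: {Done, Printing, Error}.
States satisfying A[error U error] ∧ E[error U error ∨ done]: {Printing, Error}.
States satisfying E[error U error] ∨ A[error U error] ∧ E[error U error ∨ done]: {Printing, Error}.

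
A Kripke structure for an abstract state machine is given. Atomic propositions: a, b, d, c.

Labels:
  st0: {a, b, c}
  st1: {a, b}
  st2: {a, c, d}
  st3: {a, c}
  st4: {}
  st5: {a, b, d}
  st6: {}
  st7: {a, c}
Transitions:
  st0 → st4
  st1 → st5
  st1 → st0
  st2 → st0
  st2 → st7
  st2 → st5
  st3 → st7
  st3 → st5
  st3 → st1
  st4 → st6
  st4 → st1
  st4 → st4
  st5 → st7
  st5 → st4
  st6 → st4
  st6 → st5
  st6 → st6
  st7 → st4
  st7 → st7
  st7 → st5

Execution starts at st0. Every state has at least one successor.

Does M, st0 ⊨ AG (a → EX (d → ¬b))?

States satisfying a → EX (d → ¬b): {st0, st1, st2, st3, st4, st5, st6, st7}.
States satisfying AG (a → EX (d → ¬b)): {st0, st1, st2, st3, st4, st5, st6, st7}.
Every state reachable from st0 satisfies a → EX (d → ¬b).
st0 ∈ Sat(AG (a → EX (d → ¬b))).

Holds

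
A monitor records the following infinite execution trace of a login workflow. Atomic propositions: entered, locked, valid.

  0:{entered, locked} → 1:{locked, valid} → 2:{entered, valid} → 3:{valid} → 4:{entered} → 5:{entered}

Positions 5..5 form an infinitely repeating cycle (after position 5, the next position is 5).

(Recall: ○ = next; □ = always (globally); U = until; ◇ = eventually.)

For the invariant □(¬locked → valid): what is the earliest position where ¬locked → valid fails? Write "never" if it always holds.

4

Check ¬locked → valid at each position in order: 0 ✓, 1 ✓, 2 ✓, 3 ✓.
At position 4 the labels are {entered}, so ¬locked → valid is false there. This is the first violation.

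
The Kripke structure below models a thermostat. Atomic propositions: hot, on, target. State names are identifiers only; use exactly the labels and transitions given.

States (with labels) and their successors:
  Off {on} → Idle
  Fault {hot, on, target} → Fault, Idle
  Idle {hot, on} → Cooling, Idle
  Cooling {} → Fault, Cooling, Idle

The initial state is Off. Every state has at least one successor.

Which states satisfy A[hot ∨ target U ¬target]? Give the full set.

{Off, Idle, Cooling}

States satisfying hot ∨ target: {Fault, Idle}.
States satisfying ¬target: {Off, Idle, Cooling}.
States satisfying A[hot ∨ target U ¬target]: {Off, Idle, Cooling}.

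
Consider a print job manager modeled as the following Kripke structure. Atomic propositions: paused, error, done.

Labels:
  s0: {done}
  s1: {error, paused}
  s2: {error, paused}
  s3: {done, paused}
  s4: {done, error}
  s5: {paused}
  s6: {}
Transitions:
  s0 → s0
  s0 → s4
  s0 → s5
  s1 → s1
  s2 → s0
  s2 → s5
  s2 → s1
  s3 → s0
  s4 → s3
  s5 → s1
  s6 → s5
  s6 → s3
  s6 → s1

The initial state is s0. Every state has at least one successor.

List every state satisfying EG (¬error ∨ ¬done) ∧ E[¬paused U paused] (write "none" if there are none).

States satisfying ¬error ∨ ¬done: {s0, s1, s2, s3, s5, s6}.
States satisfying EG (¬error ∨ ¬done): {s0, s1, s2, s3, s5, s6}.
States satisfying ¬paused: {s0, s4, s6}.
States satisfying paused: {s1, s2, s3, s5}.
States satisfying E[¬paused U paused]: {s0, s1, s2, s3, s4, s5, s6}.
States satisfying EG (¬error ∨ ¬done) ∧ E[¬paused U paused]: {s0, s1, s2, s3, s5, s6}.

{s0, s1, s2, s3, s5, s6}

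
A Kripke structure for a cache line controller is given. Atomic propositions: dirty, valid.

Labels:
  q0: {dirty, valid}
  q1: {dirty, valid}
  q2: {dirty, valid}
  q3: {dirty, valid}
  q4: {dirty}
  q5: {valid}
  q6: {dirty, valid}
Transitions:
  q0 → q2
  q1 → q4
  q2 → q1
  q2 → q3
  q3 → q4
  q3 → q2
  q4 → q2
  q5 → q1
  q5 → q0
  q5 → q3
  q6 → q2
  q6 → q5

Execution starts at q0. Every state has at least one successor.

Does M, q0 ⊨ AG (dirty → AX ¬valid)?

States satisfying dirty → AX ¬valid: {q1, q5}.
States satisfying AG (dirty → AX ¬valid): ∅.
q0 is reachable from q0 and violates dirty → AX ¬valid, so AG fails at q0.
q0 ∉ Sat(AG (dirty → AX ¬valid)).

Violated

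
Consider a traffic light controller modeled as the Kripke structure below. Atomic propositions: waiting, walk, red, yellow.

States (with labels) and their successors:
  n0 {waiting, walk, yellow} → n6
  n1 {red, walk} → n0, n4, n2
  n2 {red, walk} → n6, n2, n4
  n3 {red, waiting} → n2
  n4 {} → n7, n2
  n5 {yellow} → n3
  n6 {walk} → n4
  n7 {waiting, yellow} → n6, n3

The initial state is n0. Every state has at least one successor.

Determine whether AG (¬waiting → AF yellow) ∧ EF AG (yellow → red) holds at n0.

Does not hold

States satisfying ¬waiting → AF yellow: {n0, n3, n5, n7}.
States satisfying AG (¬waiting → AF yellow): ∅.
States satisfying AG (yellow → red): ∅.
States satisfying EF AG (yellow → red): ∅.
States satisfying AG (¬waiting → AF yellow) ∧ EF AG (yellow → red): ∅.
n0 ∉ Sat(AG (¬waiting → AF yellow) ∧ EF AG (yellow → red)).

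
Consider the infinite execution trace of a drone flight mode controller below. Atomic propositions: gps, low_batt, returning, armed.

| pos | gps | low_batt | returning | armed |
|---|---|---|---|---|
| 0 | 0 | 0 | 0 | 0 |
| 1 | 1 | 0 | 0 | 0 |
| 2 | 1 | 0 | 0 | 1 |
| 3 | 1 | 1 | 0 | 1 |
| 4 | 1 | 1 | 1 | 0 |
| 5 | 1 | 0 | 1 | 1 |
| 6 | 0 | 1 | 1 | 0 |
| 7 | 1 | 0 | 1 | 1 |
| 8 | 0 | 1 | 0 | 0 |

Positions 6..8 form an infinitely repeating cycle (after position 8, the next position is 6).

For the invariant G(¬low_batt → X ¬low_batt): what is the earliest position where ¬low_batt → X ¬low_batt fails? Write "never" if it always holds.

Check ¬low_batt → X ¬low_batt at each position in order: 0 ✓, 1 ✓.
At position 2 the labels are {armed, gps} and the next position 3 has {armed, gps, low_batt}, so ¬low_batt → X ¬low_batt is false there. This is the first violation.

2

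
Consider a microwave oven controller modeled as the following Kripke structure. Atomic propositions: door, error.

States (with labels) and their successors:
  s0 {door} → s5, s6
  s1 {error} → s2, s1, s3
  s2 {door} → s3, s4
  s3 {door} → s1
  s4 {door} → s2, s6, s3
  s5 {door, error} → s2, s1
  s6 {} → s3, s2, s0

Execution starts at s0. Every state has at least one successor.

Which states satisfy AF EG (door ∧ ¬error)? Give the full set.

{s2, s4}

States satisfying EG (door ∧ ¬error): {s2, s4}.
States satisfying AF EG (door ∧ ¬error): {s2, s4}.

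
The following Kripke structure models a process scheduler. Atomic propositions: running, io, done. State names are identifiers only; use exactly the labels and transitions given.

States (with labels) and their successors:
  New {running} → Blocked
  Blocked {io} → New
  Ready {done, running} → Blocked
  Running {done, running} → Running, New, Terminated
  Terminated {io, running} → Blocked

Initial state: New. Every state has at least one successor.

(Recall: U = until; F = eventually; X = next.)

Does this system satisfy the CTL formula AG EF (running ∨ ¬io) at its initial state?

States satisfying EF (running ∨ ¬io): {New, Blocked, Ready, Running, Terminated}.
States satisfying AG EF (running ∨ ¬io): {New, Blocked, Ready, Running, Terminated}.
Every state reachable from New satisfies EF (running ∨ ¬io).
New ∈ Sat(AG EF (running ∨ ¬io)).

Yes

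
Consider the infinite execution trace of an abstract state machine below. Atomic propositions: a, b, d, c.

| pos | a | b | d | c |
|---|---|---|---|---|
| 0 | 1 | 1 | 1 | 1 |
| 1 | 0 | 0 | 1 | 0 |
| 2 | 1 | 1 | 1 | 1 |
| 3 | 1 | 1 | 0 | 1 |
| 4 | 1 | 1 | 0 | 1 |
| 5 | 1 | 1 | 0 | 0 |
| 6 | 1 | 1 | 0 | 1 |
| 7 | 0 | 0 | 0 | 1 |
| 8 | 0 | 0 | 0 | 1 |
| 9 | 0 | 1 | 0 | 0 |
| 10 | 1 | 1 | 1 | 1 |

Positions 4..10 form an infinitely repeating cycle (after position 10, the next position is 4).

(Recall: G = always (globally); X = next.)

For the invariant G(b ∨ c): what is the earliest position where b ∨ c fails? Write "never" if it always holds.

Check b ∨ c at each position in order: 0 ✓.
At position 1 the labels are {d}, so b ∨ c is false there. This is the first violation.

1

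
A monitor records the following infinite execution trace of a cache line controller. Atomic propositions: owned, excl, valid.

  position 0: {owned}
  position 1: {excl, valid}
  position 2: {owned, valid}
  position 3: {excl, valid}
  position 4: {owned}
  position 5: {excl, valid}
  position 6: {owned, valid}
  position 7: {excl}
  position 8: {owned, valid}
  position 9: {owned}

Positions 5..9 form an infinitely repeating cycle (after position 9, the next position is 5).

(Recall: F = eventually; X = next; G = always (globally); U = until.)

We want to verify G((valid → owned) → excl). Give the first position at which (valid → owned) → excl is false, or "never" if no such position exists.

0

At position 0 the labels are {owned}, so (valid → owned) → excl is false there. This is the first violation.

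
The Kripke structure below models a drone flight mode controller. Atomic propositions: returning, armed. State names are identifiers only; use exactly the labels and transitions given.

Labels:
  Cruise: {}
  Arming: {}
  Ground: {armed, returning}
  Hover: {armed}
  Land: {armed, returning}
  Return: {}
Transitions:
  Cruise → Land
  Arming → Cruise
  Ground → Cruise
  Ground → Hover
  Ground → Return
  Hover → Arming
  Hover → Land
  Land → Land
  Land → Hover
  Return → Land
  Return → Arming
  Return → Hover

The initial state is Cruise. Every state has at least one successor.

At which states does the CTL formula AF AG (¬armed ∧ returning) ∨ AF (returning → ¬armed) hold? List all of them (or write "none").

{Cruise, Arming, Ground, Hover, Return}

States satisfying AG (¬armed ∧ returning): ∅.
States satisfying AF AG (¬armed ∧ returning): ∅.
States satisfying returning → ¬armed: {Cruise, Arming, Hover, Return}.
States satisfying AF (returning → ¬armed): {Cruise, Arming, Ground, Hover, Return}.
States satisfying AF AG (¬armed ∧ returning) ∨ AF (returning → ¬armed): {Cruise, Arming, Ground, Hover, Return}.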